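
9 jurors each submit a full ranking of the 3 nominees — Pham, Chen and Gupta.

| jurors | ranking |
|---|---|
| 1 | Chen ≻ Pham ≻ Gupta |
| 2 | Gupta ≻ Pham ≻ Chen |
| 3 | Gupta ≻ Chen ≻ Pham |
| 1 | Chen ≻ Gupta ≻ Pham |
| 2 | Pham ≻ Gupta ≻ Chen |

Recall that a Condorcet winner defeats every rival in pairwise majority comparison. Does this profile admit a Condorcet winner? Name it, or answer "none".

Gupta

Head-to-head results (9 jurors):
Pham–Chen: Chen 5–4.
Pham–Gupta: Gupta 6–3.
Chen vs Gupta: Chen is ranked higher on 1+1 = 2 ballots, Gupta on 7. Gupta wins 7–2.
Gupta beats each of Pham, Chen — Gupta is the Condorcet winner.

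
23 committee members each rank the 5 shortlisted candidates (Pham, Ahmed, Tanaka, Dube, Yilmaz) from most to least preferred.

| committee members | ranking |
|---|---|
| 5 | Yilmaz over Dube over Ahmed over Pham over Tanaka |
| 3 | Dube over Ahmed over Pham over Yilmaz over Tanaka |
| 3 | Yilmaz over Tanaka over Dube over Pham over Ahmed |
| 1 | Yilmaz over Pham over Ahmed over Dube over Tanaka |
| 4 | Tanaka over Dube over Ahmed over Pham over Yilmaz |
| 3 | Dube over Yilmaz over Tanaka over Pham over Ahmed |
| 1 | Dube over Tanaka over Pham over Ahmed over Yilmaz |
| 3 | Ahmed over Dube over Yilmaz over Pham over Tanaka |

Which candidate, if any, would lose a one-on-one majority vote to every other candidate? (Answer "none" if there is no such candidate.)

Head-to-head results (23 committee members):
Pham–Ahmed: Ahmed 15–8.
Pham vs Tanaka: Pham is ranked higher on 5+3+1+3 = 12 ballots, Tanaka on 11. Pham wins 12–11.
Pham vs Dube: Pham preferred on 1 ballot; Dube wins 22–1.
Pham vs Yilmaz: Yilmaz wins 15–8.
Ahmed vs Tanaka: Ahmed is ranked higher on 5+3+1+3 = 12 ballots, Tanaka on 11. Ahmed wins 12–11.
Ahmed vs Dube: 4 to 19, Dube.
Ahmed vs Yilmaz: Yilmaz, 12–11.
Tanaka vs Dube: Dube wins 16–7.
Tanaka vs Yilmaz: Yilmaz, 18–5.
Dube vs Yilmaz: Dube wins 14–9.
Tanaka is beaten in every head-to-head and is the Condorcet loser.

Tanaka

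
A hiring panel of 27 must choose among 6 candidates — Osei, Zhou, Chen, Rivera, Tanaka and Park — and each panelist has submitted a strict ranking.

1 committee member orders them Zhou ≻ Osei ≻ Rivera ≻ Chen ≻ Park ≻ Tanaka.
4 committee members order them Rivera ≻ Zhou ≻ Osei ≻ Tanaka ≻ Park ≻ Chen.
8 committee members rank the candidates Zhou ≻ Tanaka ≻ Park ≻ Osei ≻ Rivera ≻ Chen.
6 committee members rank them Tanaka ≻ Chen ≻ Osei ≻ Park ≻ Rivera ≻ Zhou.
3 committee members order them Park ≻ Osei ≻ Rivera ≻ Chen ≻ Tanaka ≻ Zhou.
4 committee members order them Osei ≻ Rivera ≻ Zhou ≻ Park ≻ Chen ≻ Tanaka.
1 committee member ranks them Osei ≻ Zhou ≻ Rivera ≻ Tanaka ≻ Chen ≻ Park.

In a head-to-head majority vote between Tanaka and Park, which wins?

Tanaka

Ballots ranking Tanaka above Park: 4 + 8 + 6 + 1 = 19.
Ballots ranking Park above Tanaka: 27 − 19 = 8.
Tanaka wins the head-to-head 19–8.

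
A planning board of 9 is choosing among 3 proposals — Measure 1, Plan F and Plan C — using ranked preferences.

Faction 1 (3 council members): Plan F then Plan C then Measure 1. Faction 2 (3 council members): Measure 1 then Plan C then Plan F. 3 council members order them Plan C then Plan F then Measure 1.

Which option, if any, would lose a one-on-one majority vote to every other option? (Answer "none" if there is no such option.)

Measure 1

Head-to-head results (9 council members):
Measure 1 vs Plan F: 3 to 6, Plan F.
Measure 1–Plan C: Plan C 6–3.
Plan F–Plan C: Plan C 6–3.
Only Measure 1 has no wins; Measure 1 is the Condorcet loser.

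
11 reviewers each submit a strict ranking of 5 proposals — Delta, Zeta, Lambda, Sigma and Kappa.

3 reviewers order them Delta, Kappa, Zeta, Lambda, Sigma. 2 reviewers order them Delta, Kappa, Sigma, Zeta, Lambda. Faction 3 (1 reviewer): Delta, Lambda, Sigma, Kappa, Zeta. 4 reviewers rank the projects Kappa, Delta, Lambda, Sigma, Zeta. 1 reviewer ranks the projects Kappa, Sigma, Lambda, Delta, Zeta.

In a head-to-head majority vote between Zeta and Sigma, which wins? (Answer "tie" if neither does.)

Ballots ranking Zeta above Sigma: 3.
Ballots ranking Sigma above Zeta: 11 − 3 = 8.
Sigma wins the head-to-head 8–3.

Sigma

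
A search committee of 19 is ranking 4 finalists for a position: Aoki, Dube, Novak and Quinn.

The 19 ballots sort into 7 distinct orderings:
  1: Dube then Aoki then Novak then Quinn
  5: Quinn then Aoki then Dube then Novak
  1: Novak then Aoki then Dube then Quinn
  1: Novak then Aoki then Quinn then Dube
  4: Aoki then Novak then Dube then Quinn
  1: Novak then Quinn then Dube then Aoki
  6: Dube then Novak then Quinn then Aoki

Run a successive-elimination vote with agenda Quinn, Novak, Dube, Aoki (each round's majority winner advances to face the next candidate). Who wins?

Aoki

Round 1: Quinn vs Novak — 5–14, Novak advances.
Round 2: Novak vs Dube — 7–12, Dube advances.
Round 3: Dube vs Aoki — 8–11, Aoki advances.
Aoki survives the agenda.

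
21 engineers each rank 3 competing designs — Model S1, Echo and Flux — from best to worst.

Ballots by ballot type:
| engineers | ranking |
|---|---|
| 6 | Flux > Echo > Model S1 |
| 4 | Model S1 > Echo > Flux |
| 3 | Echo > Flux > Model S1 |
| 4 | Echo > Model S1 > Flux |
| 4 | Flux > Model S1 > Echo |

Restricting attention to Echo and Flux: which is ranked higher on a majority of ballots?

Echo

Ballots ranking Echo above Flux: 4 + 3 + 4 = 11.
Ballots ranking Flux above Echo: 21 − 11 = 10.
Echo wins the head-to-head 11–10.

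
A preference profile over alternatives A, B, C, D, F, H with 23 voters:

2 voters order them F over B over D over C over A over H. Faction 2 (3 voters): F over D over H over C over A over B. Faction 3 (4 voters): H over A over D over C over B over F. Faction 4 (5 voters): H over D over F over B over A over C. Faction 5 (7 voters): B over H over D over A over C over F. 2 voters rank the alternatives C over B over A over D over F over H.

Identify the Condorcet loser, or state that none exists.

Pairwise majorities:
A vs B: A preferred on 3+4 = 7 ballots; B wins 16–7.
A–C: A 16–7.
A vs D: 6 to 17, D.
A vs F: A preferred on 4+7+2 = 13 ballots; A wins 13–10.
A vs H: 4 to 19, H.
B vs C: B is ranked higher on 2+5+7 = 14 ballots, C on 9. B wins 14–9.
B vs D: B preferred on 2+7+2 = 11 ballots; D wins 12–11.
B vs F: B, 13–10.
B vs H: B preferred on 2+7+2 = 11 ballots; H wins 12–11.
C vs D: D wins 21–2.
C vs F: C wins 13–10.
C vs H: 2+2 = 4 for C, 19 for H — H by 19–4.
D vs F: 4+5+7+2 = 18 for D, 5 for F — D by 18–5.
D vs H: H wins 16–7.
F vs H: 2+3+2 = 7 for F, 16 for H — H by 16–7.
F is beaten in every head-to-head and is the Condorcet loser.

F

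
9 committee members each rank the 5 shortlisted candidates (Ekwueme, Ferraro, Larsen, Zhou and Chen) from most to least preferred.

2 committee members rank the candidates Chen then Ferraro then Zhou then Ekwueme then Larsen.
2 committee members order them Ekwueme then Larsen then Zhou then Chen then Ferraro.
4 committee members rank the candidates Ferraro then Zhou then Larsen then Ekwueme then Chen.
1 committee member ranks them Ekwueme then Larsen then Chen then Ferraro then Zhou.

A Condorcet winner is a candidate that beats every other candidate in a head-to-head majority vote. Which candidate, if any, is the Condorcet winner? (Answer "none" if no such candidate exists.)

Pairwise majorities:
Ekwueme–Ferraro: Ferraro 6–3.
Ekwueme vs Larsen: 5 to 4, Ekwueme.
Ekwueme–Zhou: Zhou 6–3.
Ekwueme vs Chen: 7 to 2, Ekwueme.
Ferraro vs Larsen: Ferraro, 6–3.
Ferraro vs Zhou: Ferraro wins 7–2.
Ferraro vs Chen: Ferraro is ranked higher on 4 ballots, Chen on 5. Chen wins 5–4.
Larsen vs Zhou: 3 to 6, Zhou.
Larsen vs Chen: Larsen, 7–2.
Zhou vs Chen: Zhou wins 6–3.
Every candidate loses at least once (Ekwueme loses to Ferraro; Ferraro loses to Chen; Larsen loses to Ekwueme; Zhou loses to Ferraro; Chen loses to Ekwueme). The majority relation contains the cycle Ekwueme beats Chen beats Ferraro beats Ekwueme, so there is no Condorcet winner.

none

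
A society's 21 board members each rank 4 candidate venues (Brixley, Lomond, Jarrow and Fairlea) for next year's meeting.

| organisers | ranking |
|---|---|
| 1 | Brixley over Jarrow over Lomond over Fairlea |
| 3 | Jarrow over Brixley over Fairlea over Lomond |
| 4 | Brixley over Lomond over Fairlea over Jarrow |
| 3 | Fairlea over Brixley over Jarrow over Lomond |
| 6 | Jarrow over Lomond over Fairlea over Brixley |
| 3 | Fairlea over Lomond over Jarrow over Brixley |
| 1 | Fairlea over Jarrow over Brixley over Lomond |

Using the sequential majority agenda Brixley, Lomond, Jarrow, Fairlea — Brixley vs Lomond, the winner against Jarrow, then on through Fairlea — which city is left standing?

Fairlea

Round 1: Brixley vs Lomond — 12–9, Brixley advances.
Round 2: Brixley vs Jarrow — 8–13, Jarrow advances.
Round 3: Jarrow vs Fairlea — 10–11, Fairlea advances.
Fairlea survives the agenda.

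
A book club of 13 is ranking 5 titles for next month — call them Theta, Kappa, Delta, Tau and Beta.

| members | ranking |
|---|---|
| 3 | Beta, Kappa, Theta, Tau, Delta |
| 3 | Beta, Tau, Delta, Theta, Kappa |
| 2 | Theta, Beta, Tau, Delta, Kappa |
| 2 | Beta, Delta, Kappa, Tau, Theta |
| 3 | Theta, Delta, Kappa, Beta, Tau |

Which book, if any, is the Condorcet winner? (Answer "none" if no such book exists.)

Beta

Head-to-head results (13 members):
Theta–Kappa: Theta 8–5.
Theta vs Delta: 3+2+3 = 8 for Theta, 5 for Delta — Theta by 8–5.
Theta vs Tau: 3+2+3 = 8 for Theta, 5 for Tau — Theta by 8–5.
Theta vs Beta: 2+3 = 5 for Theta, 8 for Beta — Beta by 8–5.
Kappa vs Delta: Delta wins 10–3.
Kappa vs Tau: 3+2+3 = 8 for Kappa, 5 for Tau — Kappa by 8–5.
Kappa–Beta: Beta 10–3.
Delta–Tau: Tau 8–5.
Delta vs Beta: Beta wins 10–3.
Tau vs Beta: Tau is ranked higher on 0 ballots, Beta on 13. Beta wins 13–0.
Beta beats each of Theta, Kappa, Delta, Tau — Beta is the Condorcet winner.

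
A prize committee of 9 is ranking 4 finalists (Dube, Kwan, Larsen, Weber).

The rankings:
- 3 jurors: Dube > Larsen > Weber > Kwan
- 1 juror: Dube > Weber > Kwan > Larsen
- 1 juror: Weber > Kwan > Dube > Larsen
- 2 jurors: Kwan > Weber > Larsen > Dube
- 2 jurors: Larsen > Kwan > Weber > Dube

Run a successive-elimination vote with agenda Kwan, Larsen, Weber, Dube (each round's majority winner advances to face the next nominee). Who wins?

Round 1: Kwan vs Larsen — 4–5, Larsen advances.
Round 2: Larsen vs Weber — 5–4, Larsen advances.
Round 3: Larsen vs Dube — 4–5, Dube advances.
The agenda winner is Dube.

Dube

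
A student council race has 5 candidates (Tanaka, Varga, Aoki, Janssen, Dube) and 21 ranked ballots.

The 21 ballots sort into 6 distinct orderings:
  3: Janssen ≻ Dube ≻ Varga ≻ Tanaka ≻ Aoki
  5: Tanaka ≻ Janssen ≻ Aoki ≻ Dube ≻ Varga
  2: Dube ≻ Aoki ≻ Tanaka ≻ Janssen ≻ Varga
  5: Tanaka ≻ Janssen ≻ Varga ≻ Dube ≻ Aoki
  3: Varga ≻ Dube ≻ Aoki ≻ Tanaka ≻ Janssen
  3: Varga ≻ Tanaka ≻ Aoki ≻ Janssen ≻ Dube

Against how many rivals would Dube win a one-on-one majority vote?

Dube against each rival (21 voters):
Dube vs Tanaka: 8 to 13, Tanaka.
Dube–Varga: Varga 11–10.
Dube vs Aoki: 13 to 8, Dube.
Dube vs Janssen: 2+3 = 5 for Dube, 16 for Janssen — Janssen by 16–5.
Dube beats Aoki; loses to Tanaka, Varga, Janssen — 1 pairwise win.

1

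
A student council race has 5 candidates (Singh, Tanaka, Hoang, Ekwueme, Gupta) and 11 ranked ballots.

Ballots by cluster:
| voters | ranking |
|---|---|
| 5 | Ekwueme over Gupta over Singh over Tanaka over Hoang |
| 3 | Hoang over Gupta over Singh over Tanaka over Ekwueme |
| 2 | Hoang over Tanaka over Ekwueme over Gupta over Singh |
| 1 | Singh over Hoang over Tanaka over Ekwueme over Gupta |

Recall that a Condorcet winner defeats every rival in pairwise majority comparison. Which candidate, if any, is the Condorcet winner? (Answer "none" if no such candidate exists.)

Head-to-head results (11 voters):
Singh vs Tanaka: 5+3+1 = 9 for Singh, 2 for Tanaka — Singh by 9–2.
Singh vs Hoang: Singh preferred on 5+1 = 6 ballots; Singh wins 6–5.
Singh vs Ekwueme: 4 to 7, Ekwueme.
Singh vs Gupta: Singh preferred on 1 ballot; Gupta wins 10–1.
Tanaka vs Hoang: Tanaka is ranked higher on 5 ballots, Hoang on 6. Hoang wins 6–5.
Tanaka vs Ekwueme: Tanaka is ranked higher on 3+2+1 = 6 ballots, Ekwueme on 5. Tanaka wins 6–5.
Tanaka vs Gupta: 2+1 = 3 for Tanaka, 8 for Gupta — Gupta by 8–3.
Hoang vs Ekwueme: Hoang is ranked higher on 3+2+1 = 6 ballots, Ekwueme on 5. Hoang wins 6–5.
Hoang vs Gupta: Hoang preferred on 3+2+1 = 6 ballots; Hoang wins 6–5.
Ekwueme vs Gupta: 8 to 3, Ekwueme.
Every candidate loses at least once (Singh loses to Ekwueme; Tanaka loses to Singh; Hoang loses to Singh; Ekwueme loses to Tanaka; Gupta loses to Hoang). The majority relation contains the cycle Singh beats Tanaka beats Ekwueme beats Singh, so there is no Condorcet winner.

none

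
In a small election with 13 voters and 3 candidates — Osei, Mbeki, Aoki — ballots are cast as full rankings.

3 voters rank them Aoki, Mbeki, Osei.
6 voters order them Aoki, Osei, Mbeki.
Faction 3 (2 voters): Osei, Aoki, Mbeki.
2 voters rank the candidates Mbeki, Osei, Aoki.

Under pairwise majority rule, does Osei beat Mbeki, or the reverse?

Ballots ranking Osei above Mbeki: 6 + 2 = 8.
Ballots ranking Mbeki above Osei: 13 − 8 = 5.
Osei wins the head-to-head 8–5.

Osei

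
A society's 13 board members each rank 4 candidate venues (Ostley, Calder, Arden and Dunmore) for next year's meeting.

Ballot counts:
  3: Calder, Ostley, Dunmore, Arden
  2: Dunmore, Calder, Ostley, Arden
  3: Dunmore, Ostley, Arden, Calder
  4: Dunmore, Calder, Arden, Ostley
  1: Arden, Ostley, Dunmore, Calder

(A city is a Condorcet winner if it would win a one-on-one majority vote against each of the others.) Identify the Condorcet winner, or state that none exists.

Pairwise majorities:
Ostley–Calder: Calder 9–4.
Ostley vs Arden: Ostley wins 8–5.
Ostley vs Dunmore: Dunmore wins 9–4.
Calder–Arden: Calder 9–4.
Calder vs Dunmore: Dunmore wins 10–3.
Arden vs Dunmore: Dunmore, 12–1.
Dunmore defeats every rival head-to-head and is the Condorcet winner.

Dunmore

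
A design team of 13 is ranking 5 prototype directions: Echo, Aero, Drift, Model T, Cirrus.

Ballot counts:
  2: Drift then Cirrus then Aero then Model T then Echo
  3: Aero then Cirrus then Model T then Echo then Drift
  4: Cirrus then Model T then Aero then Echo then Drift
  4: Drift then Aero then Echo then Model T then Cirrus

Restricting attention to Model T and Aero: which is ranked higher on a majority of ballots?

Ballots ranking Model T above Aero: 4.
Ballots ranking Aero above Model T: 13 − 4 = 9.
Aero wins the head-to-head 9–4.

Aero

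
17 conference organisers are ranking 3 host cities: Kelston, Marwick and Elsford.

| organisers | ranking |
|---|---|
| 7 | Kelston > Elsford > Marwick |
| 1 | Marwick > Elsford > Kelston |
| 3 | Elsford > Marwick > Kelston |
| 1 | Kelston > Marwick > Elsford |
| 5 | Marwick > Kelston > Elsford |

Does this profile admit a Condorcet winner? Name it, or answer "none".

none

Check each pair by majority over 17 ballots:
Kelston vs Marwick: 7+1 = 8 for Kelston, 9 for Marwick — Marwick by 9–8.
Kelston vs Elsford: 13 to 4, Kelston.
Marwick vs Elsford: Marwick is ranked higher on 1+1+5 = 7 ballots, Elsford on 10. Elsford wins 10–7.
No city is unbeaten: Kelston loses to Marwick; Marwick loses to Elsford; Elsford loses to Kelston. In particular Kelston → Elsford → Marwick → Kelston is a majority cycle — no Condorcet winner exists.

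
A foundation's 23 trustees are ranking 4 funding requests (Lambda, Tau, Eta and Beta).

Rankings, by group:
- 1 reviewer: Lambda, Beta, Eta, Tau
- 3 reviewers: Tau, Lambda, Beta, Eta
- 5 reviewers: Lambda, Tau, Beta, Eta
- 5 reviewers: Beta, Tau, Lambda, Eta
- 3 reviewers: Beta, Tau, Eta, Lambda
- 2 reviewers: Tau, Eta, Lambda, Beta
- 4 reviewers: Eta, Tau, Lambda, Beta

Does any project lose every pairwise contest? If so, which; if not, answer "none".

Eta

Pairwise majorities:
Lambda–Tau: Tau 17–6.
Lambda vs Eta: 1+3+5+5 = 14 for Lambda, 9 for Eta — Lambda by 14–9.
Lambda vs Beta: Lambda is ranked higher on 1+3+5+2+4 = 15 ballots, Beta on 8. Lambda wins 15–8.
Tau vs Eta: Tau wins 18–5.
Tau vs Beta: Tau is ranked higher on 3+5+2+4 = 14 ballots, Beta on 9. Tau wins 14–9.
Eta vs Beta: Eta is ranked higher on 2+4 = 6 ballots, Beta on 17. Beta wins 17–6.
Eta is beaten in every head-to-head and is the Condorcet loser.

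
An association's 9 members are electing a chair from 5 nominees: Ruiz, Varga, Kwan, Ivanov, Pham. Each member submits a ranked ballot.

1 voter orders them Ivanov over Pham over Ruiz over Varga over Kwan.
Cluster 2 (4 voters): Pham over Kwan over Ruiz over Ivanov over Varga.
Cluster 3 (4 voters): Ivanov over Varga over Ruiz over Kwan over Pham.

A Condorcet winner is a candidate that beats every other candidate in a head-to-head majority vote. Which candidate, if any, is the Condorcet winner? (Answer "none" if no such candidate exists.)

Pairwise majorities:
Ruiz vs Varga: 5 to 4, Ruiz.
Ruiz vs Kwan: 5 to 4, Ruiz.
Ruiz vs Ivanov: 4 for Ruiz, 5 for Ivanov — Ivanov by 5–4.
Ruiz vs Pham: 4 for Ruiz, 5 for Pham — Pham by 5–4.
Varga vs Kwan: 5 to 4, Varga.
Varga vs Ivanov: 0 to 9, Ivanov.
Varga vs Pham: Varga is ranked higher on 4 ballots, Pham on 5. Pham wins 5–4.
Kwan vs Ivanov: 4 to 5, Ivanov.
Kwan vs Pham: 4 for Kwan, 5 for Pham — Pham by 5–4.
Ivanov vs Pham: Ivanov is ranked higher on 1+4 = 5 ballots, Pham on 4. Ivanov wins 5–4.
Ivanov wins every pairwise contest, so Ivanov is the Condorcet winner.

Ivanov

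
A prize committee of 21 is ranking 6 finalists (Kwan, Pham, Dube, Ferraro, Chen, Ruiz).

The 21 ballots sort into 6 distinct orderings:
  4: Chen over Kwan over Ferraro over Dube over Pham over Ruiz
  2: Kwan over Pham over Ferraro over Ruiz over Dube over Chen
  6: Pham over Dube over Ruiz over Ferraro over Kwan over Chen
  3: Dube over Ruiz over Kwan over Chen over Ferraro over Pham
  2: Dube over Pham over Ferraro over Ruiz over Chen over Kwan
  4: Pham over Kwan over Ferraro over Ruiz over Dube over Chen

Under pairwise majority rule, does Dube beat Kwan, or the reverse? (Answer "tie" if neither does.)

Ballots ranking Dube above Kwan: 6 + 3 + 2 = 11.
Ballots ranking Kwan above Dube: 21 − 11 = 10.
Dube wins the head-to-head 11–10.

Dube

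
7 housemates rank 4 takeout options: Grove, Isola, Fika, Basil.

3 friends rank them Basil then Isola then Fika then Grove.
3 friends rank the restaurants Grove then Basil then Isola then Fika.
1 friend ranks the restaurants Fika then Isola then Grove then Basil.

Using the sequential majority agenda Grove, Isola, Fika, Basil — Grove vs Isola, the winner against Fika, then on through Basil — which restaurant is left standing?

Basil

Round 1: Grove vs Isola — 3–4, Isola advances.
Round 2: Isola vs Fika — 6–1, Isola advances.
Round 3: Isola vs Basil — 1–6, Basil advances.
The agenda winner is Basil.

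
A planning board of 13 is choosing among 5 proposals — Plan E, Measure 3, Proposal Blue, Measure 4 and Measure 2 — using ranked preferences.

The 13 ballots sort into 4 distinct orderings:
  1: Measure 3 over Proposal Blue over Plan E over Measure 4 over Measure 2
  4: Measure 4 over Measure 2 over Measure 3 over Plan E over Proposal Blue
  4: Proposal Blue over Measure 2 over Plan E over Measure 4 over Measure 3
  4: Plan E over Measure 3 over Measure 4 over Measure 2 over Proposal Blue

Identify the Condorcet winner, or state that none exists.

none

Head-to-head results (13 council members):
Plan E vs Measure 3: Plan E wins 8–5.
Plan E vs Proposal Blue: 8 to 5, Plan E.
Plan E vs Measure 4: Plan E preferred on 1+4+4 = 9 ballots; Plan E wins 9–4.
Plan E vs Measure 2: 1+4 = 5 for Plan E, 8 for Measure 2 — Measure 2 by 8–5.
Measure 3 vs Proposal Blue: Measure 3 is ranked higher on 1+4+4 = 9 ballots, Proposal Blue on 4. Measure 3 wins 9–4.
Measure 3 vs Measure 4: 5 to 8, Measure 4.
Measure 3 vs Measure 2: Measure 2, 8–5.
Proposal Blue vs Measure 4: Proposal Blue preferred on 1+4 = 5 ballots; Measure 4 wins 8–5.
Proposal Blue vs Measure 2: Proposal Blue preferred on 1+4 = 5 ballots; Measure 2 wins 8–5.
Measure 4 vs Measure 2: Measure 4 wins 9–4.
Each option drops at least one matchup (Plan E loses to Measure 2; Measure 3 loses to Plan E; Proposal Blue loses to Plan E; Measure 4 loses to Plan E; Measure 2 loses to Measure 4); the cycle Plan E beats Measure 4 beats Measure 2 beats Plan E rules out a Condorcet winner.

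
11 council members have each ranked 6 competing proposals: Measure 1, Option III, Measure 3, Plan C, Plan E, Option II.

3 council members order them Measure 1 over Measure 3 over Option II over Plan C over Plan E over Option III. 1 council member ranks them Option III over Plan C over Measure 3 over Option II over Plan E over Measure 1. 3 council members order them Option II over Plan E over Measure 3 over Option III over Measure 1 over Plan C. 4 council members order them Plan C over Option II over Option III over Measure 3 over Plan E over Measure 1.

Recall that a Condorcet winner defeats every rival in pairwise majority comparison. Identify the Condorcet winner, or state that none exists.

Head-to-head results (11 council members):
Measure 1 vs Option III: Measure 1 preferred on 3 ballots; Option III wins 8–3.
Measure 1 vs Measure 3: 3 to 8, Measure 3.
Measure 1 vs Plan C: 3+3 = 6 for Measure 1, 5 for Plan C — Measure 1 by 6–5.
Measure 1 vs Plan E: 3 for Measure 1, 8 for Plan E — Plan E by 8–3.
Measure 1 vs Option II: Measure 1 preferred on 3 ballots; Option II wins 8–3.
Option III vs Measure 3: 5 to 6, Measure 3.
Option III vs Plan C: 1+3 = 4 for Option III, 7 for Plan C — Plan C by 7–4.
Option III vs Plan E: Option III preferred on 1+4 = 5 ballots; Plan E wins 6–5.
Option III vs Option II: 1 to 10, Option II.
Measure 3 vs Plan C: Measure 3 preferred on 3+3 = 6 ballots; Measure 3 wins 6–5.
Measure 3 vs Plan E: 8 to 3, Measure 3.
Measure 3 vs Option II: 4 to 7, Option II.
Plan C vs Plan E: Plan C preferred on 3+1+4 = 8 ballots; Plan C wins 8–3.
Plan C vs Option II: 1+4 = 5 for Plan C, 6 for Option II — Option II by 6–5.
Plan E vs Option II: Plan E preferred on 0 ballots; Option II wins 11–0.
Option II wins every pairwise contest, so Option II is the Condorcet winner.

Option II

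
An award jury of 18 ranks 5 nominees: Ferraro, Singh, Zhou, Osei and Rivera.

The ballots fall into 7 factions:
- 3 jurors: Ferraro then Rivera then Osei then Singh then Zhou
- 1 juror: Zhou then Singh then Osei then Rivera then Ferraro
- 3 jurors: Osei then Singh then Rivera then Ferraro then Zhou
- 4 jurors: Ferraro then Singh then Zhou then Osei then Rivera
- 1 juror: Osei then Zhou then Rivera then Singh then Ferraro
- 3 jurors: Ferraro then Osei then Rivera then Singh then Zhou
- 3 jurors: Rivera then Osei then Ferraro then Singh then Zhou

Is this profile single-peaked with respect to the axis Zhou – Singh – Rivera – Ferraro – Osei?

Axis positions: Zhou=1, Singh=2, Rivera=3, Ferraro=4, Osei=5.
Faction 1 (peak Ferraro at position 4): ranking walks positions 4-3-5-2-1, expanding outward from the peak — single-peaked.
Faction 2: ranking walks positions 1-2-5-3-4; Osei is ranked above Rivera even though Rivera lies between Osei and the peak Zhou on the axis — preferences dip and rise again. Not single-peaked.
Faction 3: ranking walks positions 5-2-3-4-1; Singh is ranked above Ferraro even though Ferraro lies between Singh and the peak Osei on the axis — preferences dip and rise again. Not single-peaked.
Faction 4: ranking walks positions 4-2-1-5-3; Singh is ranked above Rivera even though Rivera lies between Singh and the peak Ferraro on the axis — preferences dip and rise again. Not single-peaked.
Faction 5: ranking walks positions 5-1-3-2-4; Zhou is ranked above Ferraro even though Ferraro lies between Zhou and the peak Osei on the axis — preferences dip and rise again. Not single-peaked.
Faction 6 (peak Ferraro at position 4): ranking walks positions 4-5-3-2-1, expanding outward from the peak — single-peaked.
Faction 7: ranking walks positions 3-5-4-2-1; Osei is ranked above Ferraro even though Ferraro lies between Osei and the peak Rivera on the axis — preferences dip and rise again. Not single-peaked.
Faction 2 violates single-peakedness, so the profile is not single-peaked on this axis.

no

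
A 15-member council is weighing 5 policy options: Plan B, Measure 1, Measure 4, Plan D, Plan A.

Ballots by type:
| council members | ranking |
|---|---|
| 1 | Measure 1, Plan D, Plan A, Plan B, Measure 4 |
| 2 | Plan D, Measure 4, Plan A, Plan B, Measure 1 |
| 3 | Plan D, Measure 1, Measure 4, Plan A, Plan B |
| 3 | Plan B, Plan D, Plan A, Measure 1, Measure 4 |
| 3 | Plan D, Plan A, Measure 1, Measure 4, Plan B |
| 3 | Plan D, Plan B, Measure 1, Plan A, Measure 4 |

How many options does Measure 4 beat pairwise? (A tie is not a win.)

1

Measure 4 against each rival (15 council members):
Measure 4 vs Plan B: Measure 4, 8–7.
Measure 4 vs Measure 1: Measure 1 wins 13–2.
Measure 4 vs Plan D: Plan D wins 15–0.
Measure 4–Plan A: Plan A 10–5.
Measure 4 beats Plan B; loses to Measure 1, Plan D, Plan A — 1 pairwise win.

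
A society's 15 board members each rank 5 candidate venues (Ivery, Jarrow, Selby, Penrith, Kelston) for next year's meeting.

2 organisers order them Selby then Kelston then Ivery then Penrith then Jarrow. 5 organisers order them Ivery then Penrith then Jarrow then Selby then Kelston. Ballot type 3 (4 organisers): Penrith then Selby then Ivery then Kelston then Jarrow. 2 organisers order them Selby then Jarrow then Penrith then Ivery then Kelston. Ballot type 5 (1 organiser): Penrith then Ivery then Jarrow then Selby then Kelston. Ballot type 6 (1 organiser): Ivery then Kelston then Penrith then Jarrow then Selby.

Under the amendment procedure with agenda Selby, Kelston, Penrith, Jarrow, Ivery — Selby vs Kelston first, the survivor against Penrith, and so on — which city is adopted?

Ivery

Round 1: Selby vs Kelston — 14–1, Selby advances.
Round 2: Selby vs Penrith — 4–11, Penrith advances.
Round 3: Penrith vs Jarrow — 13–2, Penrith advances.
Round 4: Penrith vs Ivery — 7–8, Ivery advances.
The agenda winner is Ivery.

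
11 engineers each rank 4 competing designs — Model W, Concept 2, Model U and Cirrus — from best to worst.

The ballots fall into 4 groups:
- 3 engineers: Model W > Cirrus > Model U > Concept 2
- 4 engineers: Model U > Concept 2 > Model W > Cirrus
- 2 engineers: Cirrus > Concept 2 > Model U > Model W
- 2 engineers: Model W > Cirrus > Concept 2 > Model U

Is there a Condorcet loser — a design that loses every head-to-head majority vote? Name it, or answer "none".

none

Head-to-head results (11 engineers):
Model W–Concept 2: Concept 2 6–5.
Model W vs Model U: Model W preferred on 3+2 = 5 ballots; Model U wins 6–5.
Model W vs Cirrus: Model W preferred on 3+4+2 = 9 ballots; Model W wins 9–2.
Concept 2 vs Model U: 2+2 = 4 for Concept 2, 7 for Model U — Model U by 7–4.
Concept 2 vs Cirrus: Cirrus wins 7–4.
Model U vs Cirrus: Cirrus, 7–4.
Each design has at least one pairwise win (Model W beats Cirrus; Concept 2 beats Model W; Model U beats Model W; Cirrus beats Concept 2) — no Condorcet loser.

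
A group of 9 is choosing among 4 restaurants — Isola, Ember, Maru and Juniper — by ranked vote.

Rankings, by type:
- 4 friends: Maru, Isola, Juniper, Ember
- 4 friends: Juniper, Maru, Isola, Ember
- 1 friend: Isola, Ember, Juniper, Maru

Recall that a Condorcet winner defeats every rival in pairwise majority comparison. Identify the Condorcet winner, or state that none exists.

Check each pair by majority over 9 ballots:
Isola vs Ember: 9 to 0, Isola.
Isola vs Maru: 1 to 8, Maru.
Isola vs Juniper: 5 to 4, Isola.
Ember vs Maru: Ember is ranked higher on 1 ballot, Maru on 8. Maru wins 8–1.
Ember vs Juniper: 1 for Ember, 8 for Juniper — Juniper by 8–1.
Maru vs Juniper: 4 to 5, Juniper.
Every restaurant loses at least once (Isola loses to Maru; Ember loses to Isola; Maru loses to Juniper; Juniper loses to Isola). The majority relation contains the cycle Isola beats Juniper beats Maru beats Isola, so there is no Condorcet winner.

none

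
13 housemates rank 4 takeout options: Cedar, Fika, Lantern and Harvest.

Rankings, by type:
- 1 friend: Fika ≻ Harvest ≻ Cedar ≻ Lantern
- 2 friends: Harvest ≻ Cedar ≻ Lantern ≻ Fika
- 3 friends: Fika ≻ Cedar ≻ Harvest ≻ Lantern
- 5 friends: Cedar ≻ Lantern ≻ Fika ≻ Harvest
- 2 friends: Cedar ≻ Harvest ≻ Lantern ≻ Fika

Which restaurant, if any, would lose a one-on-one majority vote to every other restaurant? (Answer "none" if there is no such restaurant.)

none

Pairwise majorities:
Cedar vs Fika: Cedar wins 9–4.
Cedar–Lantern: Cedar 13–0.
Cedar vs Harvest: 3+5+2 = 10 for Cedar, 3 for Harvest — Cedar by 10–3.
Fika vs Lantern: 4 to 9, Lantern.
Fika vs Harvest: 1+3+5 = 9 for Fika, 4 for Harvest — Fika by 9–4.
Lantern vs Harvest: Lantern preferred on 5 ballots; Harvest wins 8–5.
Each restaurant has at least one pairwise win (Cedar beats Fika; Fika beats Harvest; Lantern beats Fika; Harvest beats Lantern) — no Condorcet loser.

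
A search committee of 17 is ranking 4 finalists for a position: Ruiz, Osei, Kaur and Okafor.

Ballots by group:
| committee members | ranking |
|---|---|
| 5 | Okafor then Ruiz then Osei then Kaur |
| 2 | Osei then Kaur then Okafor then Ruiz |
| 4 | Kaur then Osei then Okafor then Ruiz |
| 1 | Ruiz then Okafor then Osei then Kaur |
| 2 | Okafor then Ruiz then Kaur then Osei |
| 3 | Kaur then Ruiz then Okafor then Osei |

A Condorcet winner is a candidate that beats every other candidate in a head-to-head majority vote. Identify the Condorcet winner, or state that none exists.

Kaur

Head-to-head results (17 committee members):
Ruiz–Osei: Ruiz 11–6.
Ruiz–Kaur: Kaur 9–8.
Ruiz–Okafor: Okafor 13–4.
Osei–Kaur: Kaur 9–8.
Osei–Okafor: Okafor 11–6.
Kaur vs Okafor: Kaur, 9–8.
Kaur defeats every rival head-to-head and is the Condorcet winner.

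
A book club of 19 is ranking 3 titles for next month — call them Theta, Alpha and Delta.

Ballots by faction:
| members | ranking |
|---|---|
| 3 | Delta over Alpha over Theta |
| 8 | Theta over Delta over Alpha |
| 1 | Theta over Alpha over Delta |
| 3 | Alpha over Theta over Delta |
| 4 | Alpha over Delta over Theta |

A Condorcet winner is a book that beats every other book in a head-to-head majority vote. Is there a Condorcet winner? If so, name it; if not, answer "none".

Pairwise majorities:
Theta vs Alpha: Alpha wins 10–9.
Theta vs Delta: Theta wins 12–7.
Alpha vs Delta: Delta, 11–8.
No book is unbeaten: Theta loses to Alpha; Alpha loses to Delta; Delta loses to Theta. In particular Theta → Delta → Alpha → Theta is a majority cycle — no Condorcet winner exists.

none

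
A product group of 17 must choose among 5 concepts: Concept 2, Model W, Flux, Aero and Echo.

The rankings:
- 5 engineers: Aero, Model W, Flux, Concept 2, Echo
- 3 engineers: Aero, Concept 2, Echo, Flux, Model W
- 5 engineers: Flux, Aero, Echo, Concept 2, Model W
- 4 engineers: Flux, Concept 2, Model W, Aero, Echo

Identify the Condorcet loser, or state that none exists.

Head-to-head results (17 engineers):
Concept 2–Model W: Concept 2 12–5.
Concept 2–Flux: Flux 14–3.
Concept 2 vs Aero: Aero wins 13–4.
Concept 2 vs Echo: 12 to 5, Concept 2.
Model W vs Flux: 5 for Model W, 12 for Flux — Flux by 12–5.
Model W vs Aero: 4 for Model W, 13 for Aero — Aero by 13–4.
Model W vs Echo: 5+4 = 9 for Model W, 8 for Echo — Model W by 9–8.
Flux vs Aero: Flux wins 9–8.
Flux vs Echo: 14 to 3, Flux.
Aero vs Echo: 17 to 0, Aero.
Echo is beaten in every head-to-head and is the Condorcet loser.

Echo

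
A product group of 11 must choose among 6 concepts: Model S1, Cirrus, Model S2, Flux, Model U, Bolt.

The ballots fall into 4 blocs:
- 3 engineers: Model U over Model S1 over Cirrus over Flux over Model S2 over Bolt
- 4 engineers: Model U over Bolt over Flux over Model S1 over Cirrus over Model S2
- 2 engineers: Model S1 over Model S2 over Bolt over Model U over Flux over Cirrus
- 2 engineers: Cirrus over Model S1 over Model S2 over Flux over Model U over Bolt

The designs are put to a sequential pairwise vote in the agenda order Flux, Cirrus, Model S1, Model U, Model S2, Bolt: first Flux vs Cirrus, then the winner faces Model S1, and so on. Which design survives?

Model U

Round 1: Flux vs Cirrus — 6–5, Flux advances.
Round 2: Flux vs Model S1 — 4–7, Model S1 advances.
Round 3: Model S1 vs Model U — 4–7, Model U advances.
Round 4: Model U vs Model S2 — 7–4, Model U advances.
Round 5: Model U vs Bolt — 9–2, Model U advances.
Model U survives the agenda.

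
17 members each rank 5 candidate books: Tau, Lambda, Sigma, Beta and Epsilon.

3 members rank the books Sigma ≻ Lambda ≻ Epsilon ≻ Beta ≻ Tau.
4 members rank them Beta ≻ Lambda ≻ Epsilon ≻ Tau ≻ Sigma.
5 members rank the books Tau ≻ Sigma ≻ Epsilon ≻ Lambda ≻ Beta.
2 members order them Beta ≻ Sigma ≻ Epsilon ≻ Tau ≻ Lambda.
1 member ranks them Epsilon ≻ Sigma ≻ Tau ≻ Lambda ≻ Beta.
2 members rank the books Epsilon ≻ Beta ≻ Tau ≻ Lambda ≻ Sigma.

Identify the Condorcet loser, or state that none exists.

none

Pairwise majorities:
Tau vs Lambda: 5+2+1+2 = 10 for Tau, 7 for Lambda — Tau by 10–7.
Tau vs Sigma: 4+5+2 = 11 for Tau, 6 for Sigma — Tau by 11–6.
Tau vs Beta: Tau is ranked higher on 5+1 = 6 ballots, Beta on 11. Beta wins 11–6.
Tau vs Epsilon: Epsilon, 12–5.
Lambda vs Sigma: 6 to 11, Sigma.
Lambda vs Beta: Lambda is ranked higher on 3+5+1 = 9 ballots, Beta on 8. Lambda wins 9–8.
Lambda–Epsilon: Epsilon 10–7.
Sigma vs Beta: 3+5+1 = 9 for Sigma, 8 for Beta — Sigma by 9–8.
Sigma vs Epsilon: 3+5+2 = 10 for Sigma, 7 for Epsilon — Sigma by 10–7.
Beta–Epsilon: Epsilon 11–6.
No book is winless: Tau beats Lambda; Lambda beats Beta; Sigma beats Lambda; Beta beats Tau; Epsilon beats Tau. There is no Condorcet loser.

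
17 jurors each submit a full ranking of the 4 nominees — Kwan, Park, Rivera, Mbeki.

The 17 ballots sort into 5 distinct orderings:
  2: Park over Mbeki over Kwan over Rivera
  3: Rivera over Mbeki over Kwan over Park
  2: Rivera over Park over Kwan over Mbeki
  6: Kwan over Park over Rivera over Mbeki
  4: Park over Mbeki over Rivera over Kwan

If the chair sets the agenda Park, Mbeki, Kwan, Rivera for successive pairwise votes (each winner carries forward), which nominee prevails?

Round 1: Park vs Mbeki — 14–3, Park advances.
Round 2: Park vs Kwan — 8–9, Kwan advances.
Round 3: Kwan vs Rivera — 8–9, Rivera advances.
Rivera survives the agenda.

Rivera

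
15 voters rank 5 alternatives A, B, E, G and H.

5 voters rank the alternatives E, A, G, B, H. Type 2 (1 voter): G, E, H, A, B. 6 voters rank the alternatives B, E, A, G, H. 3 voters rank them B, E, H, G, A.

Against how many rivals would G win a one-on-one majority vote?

G against each rival (15 voters):
G vs A: 4 to 11, A.
G vs B: 6 to 9, B.
G vs E: 1 for G, 14 for E — E by 14–1.
G vs H: 5+1+6 = 12 for G, 3 for H — G by 12–3.
G beats H; loses to A, B, E — 1 pairwise win.

1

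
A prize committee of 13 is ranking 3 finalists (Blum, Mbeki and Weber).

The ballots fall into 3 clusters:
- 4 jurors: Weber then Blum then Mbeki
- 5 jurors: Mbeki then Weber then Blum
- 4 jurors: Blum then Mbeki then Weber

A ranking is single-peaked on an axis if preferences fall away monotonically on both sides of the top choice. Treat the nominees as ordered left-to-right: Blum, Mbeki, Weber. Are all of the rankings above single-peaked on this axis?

Axis positions: Blum=1, Mbeki=2, Weber=3.
Cluster 1: ranking walks positions 3-1-2; Blum is ranked above Mbeki even though Mbeki lies between Blum and the peak Weber on the axis — preferences dip and rise again. Not single-peaked.
Cluster 2 (peak Mbeki at position 2): ranking walks positions 2-3-1, expanding outward from the peak — single-peaked.
Cluster 3 (peak Blum at position 1): ranking walks positions 1-2-3, expanding outward from the peak — single-peaked.
Cluster 1 violates single-peakedness, so the profile is not single-peaked on this axis.

no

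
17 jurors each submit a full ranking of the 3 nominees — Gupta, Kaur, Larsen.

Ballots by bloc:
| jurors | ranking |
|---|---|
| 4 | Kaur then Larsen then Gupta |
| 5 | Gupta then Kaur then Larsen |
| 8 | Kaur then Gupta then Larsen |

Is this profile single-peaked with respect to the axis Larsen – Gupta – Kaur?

no

Axis positions: Larsen=1, Gupta=2, Kaur=3.
Bloc 1: ranking walks positions 3-1-2; Larsen is ranked above Gupta even though Gupta lies between Larsen and the peak Kaur on the axis — preferences dip and rise again. Not single-peaked.
Bloc 2 (peak Gupta at position 2): ranking walks positions 2-3-1, expanding outward from the peak — single-peaked.
Bloc 3 (peak Kaur at position 3): ranking walks positions 3-2-1, expanding outward from the peak — single-peaked.
Bloc 1 violates single-peakedness, so the profile is not single-peaked on this axis.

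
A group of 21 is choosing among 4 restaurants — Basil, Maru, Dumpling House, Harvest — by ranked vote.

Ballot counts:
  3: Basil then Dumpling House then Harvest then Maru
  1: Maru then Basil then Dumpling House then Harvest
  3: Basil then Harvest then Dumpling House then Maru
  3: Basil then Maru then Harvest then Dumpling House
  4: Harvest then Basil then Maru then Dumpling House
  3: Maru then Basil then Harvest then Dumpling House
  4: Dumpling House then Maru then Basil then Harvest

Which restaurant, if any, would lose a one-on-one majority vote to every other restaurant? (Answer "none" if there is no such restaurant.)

Head-to-head results (21 friends):
Basil–Maru: Basil 13–8.
Basil vs Dumpling House: Basil wins 17–4.
Basil vs Harvest: Basil is ranked higher on 3+1+3+3+3+4 = 17 ballots, Harvest on 4. Basil wins 17–4.
Maru vs Dumpling House: Maru is ranked higher on 1+3+4+3 = 11 ballots, Dumpling House on 10. Maru wins 11–10.
Maru vs Harvest: 1+3+3+4 = 11 for Maru, 10 for Harvest — Maru by 11–10.
Dumpling House vs Harvest: Harvest, 13–8.
Dumpling House is beaten in every head-to-head and is the Condorcet loser.

Dumpling House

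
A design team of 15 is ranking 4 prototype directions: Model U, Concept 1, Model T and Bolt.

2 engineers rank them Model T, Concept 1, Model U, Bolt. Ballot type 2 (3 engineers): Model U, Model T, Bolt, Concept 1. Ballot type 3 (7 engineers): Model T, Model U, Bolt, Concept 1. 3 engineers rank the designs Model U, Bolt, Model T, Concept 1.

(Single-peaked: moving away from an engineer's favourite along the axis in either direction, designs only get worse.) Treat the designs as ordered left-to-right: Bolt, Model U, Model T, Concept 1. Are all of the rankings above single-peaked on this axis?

yes

Axis positions: Bolt=1, Model U=2, Model T=3, Concept 1=4.
Ballot type 1 (peak Model T at position 3): ranking walks positions 3-4-2-1, expanding outward from the peak — single-peaked.
Ballot type 2 (peak Model U at position 2): ranking walks positions 2-3-1-4, expanding outward from the peak — single-peaked.
Ballot type 3 (peak Model T at position 3): ranking walks positions 3-2-1-4, expanding outward from the peak — single-peaked.
Ballot type 4 (peak Model U at position 2): ranking walks positions 2-1-3-4, expanding outward from the peak — single-peaked.
Every ranking is single-peaked on this axis.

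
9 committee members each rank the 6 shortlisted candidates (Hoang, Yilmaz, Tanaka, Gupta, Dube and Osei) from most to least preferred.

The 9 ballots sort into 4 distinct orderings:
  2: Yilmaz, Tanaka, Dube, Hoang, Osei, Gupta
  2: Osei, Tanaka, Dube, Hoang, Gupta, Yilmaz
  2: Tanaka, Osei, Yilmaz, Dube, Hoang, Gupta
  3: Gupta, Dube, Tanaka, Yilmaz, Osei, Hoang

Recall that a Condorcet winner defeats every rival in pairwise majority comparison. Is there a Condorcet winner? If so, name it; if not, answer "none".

Head-to-head results (9 committee members):
Hoang–Yilmaz: Yilmaz 7–2.
Hoang vs Tanaka: Tanaka wins 9–0.
Hoang vs Gupta: Hoang wins 6–3.
Hoang vs Dube: Dube, 9–0.
Hoang–Osei: Osei 7–2.
Yilmaz–Tanaka: Tanaka 7–2.
Yilmaz vs Gupta: Gupta wins 5–4.
Yilmaz vs Dube: Dube, 5–4.
Yilmaz–Osei: Yilmaz 5–4.
Tanaka vs Gupta: Tanaka wins 6–3.
Tanaka–Dube: Tanaka 6–3.
Tanaka–Osei: Tanaka 7–2.
Gupta–Dube: Dube 6–3.
Gupta vs Osei: Osei wins 6–3.
Dube vs Osei: Dube, 5–4.
Tanaka defeats every rival head-to-head and is the Condorcet winner.

Tanaka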